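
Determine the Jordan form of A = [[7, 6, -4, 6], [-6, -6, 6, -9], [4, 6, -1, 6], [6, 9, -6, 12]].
J = [[3, 1, 0, 0], [0, 3, 0, 0], [0, 0, 3, 0], [0, 0, 0, 3]]

The characteristic polynomial is det(xI - A) = (x - 3)^4, so the eigenvalues are 3 (algebraic multiplicity 4).

For λ = 3: rank(A - 3I) = 1, rank((A - 3I)^2) = 0. The eigenspace has dimension 4 - 1 = 3, so there are 3 Jordan blocks; the rank sequence gives block sizes [2, 1, 1].

Assembling the blocks gives the Jordan form J above.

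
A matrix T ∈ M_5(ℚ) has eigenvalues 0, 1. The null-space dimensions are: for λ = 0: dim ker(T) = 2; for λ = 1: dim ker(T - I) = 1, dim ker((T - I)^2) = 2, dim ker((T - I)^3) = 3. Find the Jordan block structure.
λ = 0: successive nullity increments [2] count blocks of size ≥ k; block sizes are [1, 1].
λ = 1: successive nullity increments [1, 1, 1] count blocks of size ≥ k; block sizes are [3].

Jordan blocks: (0, 1), (0, 1), (1, 3)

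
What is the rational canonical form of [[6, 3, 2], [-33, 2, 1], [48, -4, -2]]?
R = [[0, 0, 18], [1, 0, -3], [0, 1, 6]]

The invariant factors of A (the non-unit diagonal entries of the Smith normal form of xI - A over ℚ[x]) are (x - 6)(x^2 + 3), each dividing the next. The characteristic polynomial is their product, (x - 6)(x^2 + 3).

The rational canonical form is the block-diagonal matrix of companion matrices C(f_i):
R = [[0, 0, 18], [1, 0, -3], [0, 1, 6]].

Note the characteristic polynomial does not split into linear factors over ℚ, so A has no Jordan form over ℚ; the rational canonical form exists over any field.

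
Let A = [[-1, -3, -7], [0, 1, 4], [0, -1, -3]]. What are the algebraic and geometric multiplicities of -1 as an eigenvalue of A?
The characteristic polynomial is (x + 1)^3, so the factor x + 1 appears with exponent 3: the algebraic multiplicity is 3.

rank(A + I) = 2, so the eigenspace has dimension 3 - 2 = 1: the geometric multiplicity is 1.

Since 1 < 3, A is not diagonalizable.

algebraic multiplicity 3, geometric multiplicity 1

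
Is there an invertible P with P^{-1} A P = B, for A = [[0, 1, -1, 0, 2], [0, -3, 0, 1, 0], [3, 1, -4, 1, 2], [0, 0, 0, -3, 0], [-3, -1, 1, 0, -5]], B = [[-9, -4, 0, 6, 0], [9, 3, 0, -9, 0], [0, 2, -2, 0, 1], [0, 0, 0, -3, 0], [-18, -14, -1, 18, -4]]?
Two matrices over a field are similar if and only if they have the same invariant factors.

Both A and B have characteristic polynomial (x + 3)^5 and minimal polynomial (x + 3)^2. Computing further, both have invariant factors x + 3, (x + 3)^2, (x + 3)^2. Hence A and B are similar.

Yes.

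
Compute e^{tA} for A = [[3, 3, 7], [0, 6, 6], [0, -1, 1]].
e^{tA} = [[e^{3*t}, (t + 2*e^{t} - 2)*e^{3*t}, (3*t + 4*e^{t} - 4)*e^{3*t}], [0, (3*e^{t} - 2)*e^{3*t}, 6*(e^{t} - 1)*e^{3*t}], [0, (1 - e^{t})*e^{3*t}, (3 - 2*e^{t})*e^{3*t}]]

A has Jordan form J = [[3, 1, 0], [0, 3, 0], [0, 0, 4]] with A = PJP^{-1}, so e^{tA} = P e^{tJ} P^{-1}.

For a Jordan block J_k(λ), e^{tJ_k(λ)} = e^{λt} · (I + tN + t^2 N^2/2! + ... + t^{k-1} N^{k-1}/(k-1)!) where N is the nilpotent superdiagonal part.

Assembling the blocks and conjugating back gives the entries of e^{tA} as shown above.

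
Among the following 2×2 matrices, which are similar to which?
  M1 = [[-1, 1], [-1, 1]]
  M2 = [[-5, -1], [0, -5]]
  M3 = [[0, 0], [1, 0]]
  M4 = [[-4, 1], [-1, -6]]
2 classes: {M1, M3}, {M2, M4}

Characteristic polynomials: χ_{M1} = x^2, χ_{M2} = (x + 5)^2, χ_{M3} = x^2, χ_{M4} = (x + 5)^2.

{M1, M3}: invariant factors x^2.

{M2, M4}: invariant factors (x + 5)^2.

Matrices are similar if and only if their invariant-factor lists agree; the partition into similarity classes is {M1, M3}, {M2, M4}.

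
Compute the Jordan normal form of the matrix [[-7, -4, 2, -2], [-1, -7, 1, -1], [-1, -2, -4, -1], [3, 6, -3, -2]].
J = [[-5, 1, 0, 0], [0, -5, 0, 0], [0, 0, -5, 0], [0, 0, 0, -5]]

The characteristic polynomial is det(xI - A) = (x + 5)^4, so the eigenvalues are -5 (algebraic multiplicity 4).

For λ = -5: rank(A + 5I) = 1, rank((A + 5I)^2) = 0. The eigenspace has dimension 4 - 1 = 3, so there are 3 Jordan blocks; the rank sequence gives block sizes [2, 1, 1].

Assembling the blocks gives the Jordan form J above.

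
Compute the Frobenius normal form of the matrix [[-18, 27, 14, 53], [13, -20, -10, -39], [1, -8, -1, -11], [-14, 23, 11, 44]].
R = [[0, 0, 0, 5], [1, 0, 0, -16], [0, 1, 0, 3], [0, 0, 1, 5]]

The invariant factors of A (the non-unit diagonal entries of the Smith normal form of xI - A over ℚ[x]) are (x - 5)(x^3 - 3x + 1), each dividing the next. The characteristic polynomial is their product, (x - 5)(x^3 - 3x + 1).

The rational canonical form is the block-diagonal matrix of companion matrices C(f_i):
R = [[0, 0, 0, 5], [1, 0, 0, -16], [0, 1, 0, 3], [0, 0, 1, 5]].

Note the characteristic polynomial does not split into linear factors over ℚ, so A has no Jordan form over ℚ; the rational canonical form exists over any field.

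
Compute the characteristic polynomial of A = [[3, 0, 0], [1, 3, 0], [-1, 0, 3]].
χ_A(x) = (x - 3)^3

xI - A = [[x - 3, 0, 0], [-1, x - 3, 0], [1, 0, x - 3]].

Expanding det(xI - A) along the first row:
det(xI - A) = + (x - 3)·det([[x - 3, 0], [0, x - 3]]) - (0)·det([[-1, 0], [1, x - 3]]) + (0)·det([[-1, x - 3], [1, 0]]).

Evaluating gives χ_A(x) = x^3 - 9x^2 + 27x - 27 = (x - 3)^3.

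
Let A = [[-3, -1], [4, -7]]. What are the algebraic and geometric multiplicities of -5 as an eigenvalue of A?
algebraic multiplicity 2, geometric multiplicity 1

The characteristic polynomial is (x + 5)^2, so the factor x + 5 appears with exponent 2: the algebraic multiplicity is 2.

rank(A + 5I) = 1, so the eigenspace has dimension 2 - 1 = 1: the geometric multiplicity is 1.

Since 1 < 2, A is not diagonalizable.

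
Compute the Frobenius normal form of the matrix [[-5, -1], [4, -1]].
The invariant factors of A (the non-unit diagonal entries of the Smith normal form of xI - A over ℚ[x]) are (x + 3)^2, each dividing the next. The characteristic polynomial is their product, (x + 3)^2.

The rational canonical form is the block-diagonal matrix of companion matrices C(f_i):
R = [[0, -9], [1, -6]].

R = [[0, -9], [1, -6]]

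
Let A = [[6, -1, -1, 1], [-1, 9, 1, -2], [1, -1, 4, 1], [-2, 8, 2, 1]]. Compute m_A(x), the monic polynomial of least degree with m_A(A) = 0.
m_A(x) = (x - 5)^3

The characteristic polynomial factors as (x - 5)^4. The minimal polynomial is ∏(x - λ)^{k_λ} where k_λ is the size of the largest Jordan block at λ.

For λ = 5: rank(A - 5I) = 2, and the largest Jordan block has size 3 (the smallest k with rank((A - 5I)^k) = rank((A - 5I)^(k+1))).

So m_A(x) = (x - 5)^3.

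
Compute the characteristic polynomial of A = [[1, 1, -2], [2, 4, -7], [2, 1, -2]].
χ_A(x) = (x - 1)^3

xI - A = [[x - 1, -1, 2], [-2, x - 4, 7], [-2, -1, x + 2]].

Expanding det(xI - A) along the first row:
det(xI - A) = + (x - 1)·det([[x - 4, 7], [-1, x + 2]]) - (-1)·det([[-2, 7], [-2, x + 2]]) + (2)·det([[-2, x - 4], [-2, -1]]).

Evaluating gives χ_A(x) = x^3 - 3x^2 + 3x - 1 = (x - 1)^3.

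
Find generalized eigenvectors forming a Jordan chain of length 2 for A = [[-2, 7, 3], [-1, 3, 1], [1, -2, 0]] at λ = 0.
v_1 = [[1, 1, -1]]^T, v_2 = [[2, 1, -1]]^T

We seek v_1 ∈ ker(A^2) \ ker(A), then set v_{i+1} = A v_i.

One such chain is v_1 = [[1, 1, -1]]^T, v_2 = [[2, 1, -1]]^T. Check: A v_2 = [[0, 0, 0]]^T = 0.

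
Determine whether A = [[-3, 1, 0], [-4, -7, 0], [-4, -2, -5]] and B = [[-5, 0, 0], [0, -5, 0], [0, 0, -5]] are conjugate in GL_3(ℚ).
Both have characteristic polynomial (x + 5)^3, but the minimal polynomial of A is (x + 5)^2 while the minimal polynomial of B is x + 5. The minimal polynomial is a similarity invariant, so A and B are not similar.

No.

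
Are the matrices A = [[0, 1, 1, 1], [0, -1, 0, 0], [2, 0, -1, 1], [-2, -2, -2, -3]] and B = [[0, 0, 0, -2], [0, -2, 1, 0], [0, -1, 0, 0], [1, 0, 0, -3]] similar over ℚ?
Two matrices over a field are similar if and only if they have the same invariant factors.

Both A and B have characteristic polynomial (x + 1)^3(x + 2) and minimal polynomial (x + 1)^2(x + 2). Computing further, both have invariant factors x + 1, (x + 1)^2(x + 2). Hence A and B are similar.

Yes.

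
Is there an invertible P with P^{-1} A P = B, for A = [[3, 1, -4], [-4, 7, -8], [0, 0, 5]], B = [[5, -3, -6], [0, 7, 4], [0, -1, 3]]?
Yes.

Two matrices over a field are similar if and only if they have the same invariant factors.

Both A and B have characteristic polynomial (x - 5)^3 and minimal polynomial (x - 5)^2. Computing further, both have invariant factors x - 5, (x - 5)^2. Hence A and B are similar.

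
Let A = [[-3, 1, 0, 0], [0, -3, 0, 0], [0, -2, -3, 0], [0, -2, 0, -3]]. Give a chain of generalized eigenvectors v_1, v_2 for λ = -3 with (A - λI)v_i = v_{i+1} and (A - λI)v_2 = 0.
We seek v_1 ∈ ker((A + 3I)^2) \ ker(A + 3I), then set v_{i+1} = (A + 3I) v_i.

One such chain is v_1 = [[-1, 1, 0, 1]]^T, v_2 = [[1, 0, -2, -2]]^T. Check: (A + 3I) v_2 = [[0, 0, 0, 0]]^T = 0.

v_1 = [[-1, 1, 0, 1]]^T, v_2 = [[1, 0, -2, -2]]^T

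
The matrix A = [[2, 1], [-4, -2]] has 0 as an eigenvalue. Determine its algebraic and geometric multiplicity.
The characteristic polynomial is x^2, so the factor x appears with exponent 2: the algebraic multiplicity is 2.

rank(A) = 1, so the eigenspace has dimension 2 - 1 = 1: the geometric multiplicity is 1.

Since 1 < 2, A is not diagonalizable.

algebraic multiplicity 2, geometric multiplicity 1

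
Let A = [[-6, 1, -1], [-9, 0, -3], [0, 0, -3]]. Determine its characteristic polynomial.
xI - A = [[x + 6, -1, 1], [9, x, 3], [0, 0, x + 3]].

Expanding det(xI - A) along the first row:
det(xI - A) = + (x + 6)·det([[x, 3], [0, x + 3]]) - (-1)·det([[9, 3], [0, x + 3]]) + (1)·det([[9, x], [0, 0]]).

Evaluating gives χ_A(x) = x^3 + 9x^2 + 27x + 27 = (x + 3)^3.

χ_A(x) = (x + 3)^3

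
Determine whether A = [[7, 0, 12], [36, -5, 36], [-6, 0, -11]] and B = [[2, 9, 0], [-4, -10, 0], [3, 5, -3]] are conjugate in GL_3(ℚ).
No.

trace(A) = -9 but trace(B) = -11. The trace is a similarity invariant, so A and B are not similar.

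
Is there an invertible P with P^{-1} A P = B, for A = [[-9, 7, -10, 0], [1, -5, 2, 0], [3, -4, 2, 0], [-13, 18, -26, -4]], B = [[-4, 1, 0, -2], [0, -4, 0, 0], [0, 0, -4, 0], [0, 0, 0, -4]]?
Both have characteristic polynomial (x + 4)^4, but the minimal polynomial of A is (x + 4)^3 while the minimal polynomial of B is (x + 4)^2. The minimal polynomial is a similarity invariant, so A and B are not similar.

No.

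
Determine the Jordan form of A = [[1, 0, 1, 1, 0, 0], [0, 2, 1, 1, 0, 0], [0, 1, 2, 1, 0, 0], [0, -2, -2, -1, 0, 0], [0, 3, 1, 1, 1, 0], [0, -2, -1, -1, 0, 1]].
The characteristic polynomial is det(xI - A) = (x - 1)^6, so the eigenvalues are 1 (algebraic multiplicity 6).

For λ = 1: rank(A - I) = 2, rank((A - I)^2) = 1, rank((A - I)^3) = 0. The eigenspace has dimension 6 - 2 = 4, so there are 4 Jordan blocks; the rank sequence gives block sizes [3, 1, 1, 1].

Assembling the blocks gives the Jordan form J above.

J = [[1, 1, 0, 0, 0, 0], [0, 1, 1, 0, 0, 0], [0, 0, 1, 0, 0, 0], [0, 0, 0, 1, 0, 0], [0, 0, 0, 0, 1, 0], [0, 0, 0, 0, 0, 1]]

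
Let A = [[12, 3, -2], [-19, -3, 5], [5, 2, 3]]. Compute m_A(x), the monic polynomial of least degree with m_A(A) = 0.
m_A(x) = (x - 4)^3

The characteristic polynomial factors as (x - 4)^3. The minimal polynomial is ∏(x - λ)^{k_λ} where k_λ is the size of the largest Jordan block at λ.

For λ = 4: rank(A - 4I) = 2, and the largest Jordan block has size 3 (the smallest k with rank((A - 4I)^k) = rank((A - 4I)^(k+1))).

So m_A(x) = (x - 4)^3.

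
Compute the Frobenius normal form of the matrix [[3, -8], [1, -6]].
The invariant factors of A (the non-unit diagonal entries of the Smith normal form of xI - A over ℚ[x]) are (x - 2)(x + 5), each dividing the next. The characteristic polynomial is their product, (x - 2)(x + 5).

The rational canonical form is the block-diagonal matrix of companion matrices C(f_i):
R = [[0, 10], [1, -3]].

R = [[0, 10], [1, -3]]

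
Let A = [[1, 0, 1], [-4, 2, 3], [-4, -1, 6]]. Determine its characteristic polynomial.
χ_A(x) = (x - 3)^3

xI - A = [[x - 1, 0, -1], [4, x - 2, -3], [4, 1, x - 6]].

Expanding det(xI - A) along the first row:
det(xI - A) = + (x - 1)·det([[x - 2, -3], [1, x - 6]]) - (0)·det([[4, -3], [4, x - 6]]) + (-1)·det([[4, x - 2], [4, 1]]).

Evaluating gives χ_A(x) = x^3 - 9x^2 + 27x - 27 = (x - 3)^3.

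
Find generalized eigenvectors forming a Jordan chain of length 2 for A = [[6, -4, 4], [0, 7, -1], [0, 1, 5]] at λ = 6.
We seek v_1 ∈ ker((A - 6I)^2) \ ker(A - 6I), then set v_{i+1} = (A - 6I) v_i.

One such chain is v_1 = [[-2, 4, 3]]^T, v_2 = [[-4, 1, 1]]^T. Check: (A - 6I) v_2 = [[0, 0, 0]]^T = 0.

v_1 = [[-2, 4, 3]]^T, v_2 = [[-4, 1, 1]]^T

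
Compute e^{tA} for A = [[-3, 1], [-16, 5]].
e^{tA} = [[(1 - 4*t)*e^{t}, t*e^{t}], [-16*t*e^{t}, (4*t + 1)*e^{t}]]

A has Jordan form J = [[1, 1], [0, 1]] with A = PJP^{-1}, so e^{tA} = P e^{tJ} P^{-1}.

For a Jordan block J_k(λ), e^{tJ_k(λ)} = e^{λt} · (I + tN + t^2 N^2/2! + ... + t^{k-1} N^{k-1}/(k-1)!) where N is the nilpotent superdiagonal part.

Assembling the blocks and conjugating back gives the entries of e^{tA} as shown above.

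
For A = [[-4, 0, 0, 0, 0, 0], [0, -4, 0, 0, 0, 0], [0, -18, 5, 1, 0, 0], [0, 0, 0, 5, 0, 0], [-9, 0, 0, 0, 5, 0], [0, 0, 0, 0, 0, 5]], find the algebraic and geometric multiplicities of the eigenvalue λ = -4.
algebraic multiplicity 2, geometric multiplicity 2

The characteristic polynomial is (x - 5)^4(x + 4)^2, so the factor x + 4 appears with exponent 2: the algebraic multiplicity is 2.

rank(A + 4I) = 4, so the eigenspace has dimension 6 - 4 = 2: the geometric multiplicity is 2.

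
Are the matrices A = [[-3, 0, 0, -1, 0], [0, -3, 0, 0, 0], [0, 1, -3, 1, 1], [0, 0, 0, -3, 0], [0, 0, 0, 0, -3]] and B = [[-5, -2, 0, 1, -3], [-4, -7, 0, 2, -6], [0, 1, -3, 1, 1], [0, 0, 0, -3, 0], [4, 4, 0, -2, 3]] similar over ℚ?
Yes.

Two matrices over a field are similar if and only if they have the same invariant factors.

Both A and B have characteristic polynomial (x + 3)^5 and minimal polynomial (x + 3)^2. Computing further, both have invariant factors x + 3, (x + 3)^2, (x + 3)^2. Hence A and B are similar.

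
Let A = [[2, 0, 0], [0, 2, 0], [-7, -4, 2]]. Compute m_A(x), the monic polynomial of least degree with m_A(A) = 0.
m_A(x) = (x - 2)^2

The characteristic polynomial factors as (x - 2)^3. The minimal polynomial is ∏(x - λ)^{k_λ} where k_λ is the size of the largest Jordan block at λ.

For λ = 2: rank(A - 2I) = 1, and the largest Jordan block has size 2 (the smallest k with rank((A - 2I)^k) = rank((A - 2I)^(k+1))).

So m_A(x) = (x - 2)^2.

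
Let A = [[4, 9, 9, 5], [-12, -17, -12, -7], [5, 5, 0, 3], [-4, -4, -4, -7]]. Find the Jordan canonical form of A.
J = [[-5, 1, 0, 0], [0, -5, 1, 0], [0, 0, -5, 0], [0, 0, 0, -5]]

The characteristic polynomial is det(xI - A) = (x + 5)^4, so the eigenvalues are -5 (algebraic multiplicity 4).

For λ = -5: rank(A + 5I) = 2, rank((A + 5I)^2) = 1, rank((A + 5I)^3) = 0. The eigenspace has dimension 4 - 2 = 2, so there are 2 Jordan blocks; the rank sequence gives block sizes [3, 1].

Assembling the blocks gives the Jordan form J above.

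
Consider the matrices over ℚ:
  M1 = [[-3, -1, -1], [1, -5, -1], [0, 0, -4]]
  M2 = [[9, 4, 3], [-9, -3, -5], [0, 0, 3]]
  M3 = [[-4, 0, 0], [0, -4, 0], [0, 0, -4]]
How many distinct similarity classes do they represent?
3 classes: {M1}, {M2}, {M3}

Characteristic polynomials: χ_{M1} = (x + 4)^3, χ_{M2} = (x - 3)^3, χ_{M3} = (x + 4)^3.

{M1}: invariant factors x + 4, (x + 4)^2.

{M2}: invariant factors (x - 3)^3.

{M3}: invariant factors x + 4, x + 4, x + 4.

Matrices are similar if and only if their invariant-factor lists agree; the partition into similarity classes is {M1}, {M2}, {M3}.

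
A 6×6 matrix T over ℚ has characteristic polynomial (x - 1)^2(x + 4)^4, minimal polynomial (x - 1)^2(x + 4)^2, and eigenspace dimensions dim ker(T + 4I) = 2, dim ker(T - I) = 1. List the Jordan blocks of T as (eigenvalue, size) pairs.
λ = -4: algebraic multiplicity 4 (exponent in χ_T), largest block size 2 (exponent in m_T), 2 blocks (geometric multiplicity). These force block sizes [2, 2].
λ = 1: algebraic multiplicity 2 (exponent in χ_T), largest block size 2 (exponent in m_T), 1 block (geometric multiplicity). This forces block sizes [2].

Jordan blocks: (-4, 2), (-4, 2), (1, 2)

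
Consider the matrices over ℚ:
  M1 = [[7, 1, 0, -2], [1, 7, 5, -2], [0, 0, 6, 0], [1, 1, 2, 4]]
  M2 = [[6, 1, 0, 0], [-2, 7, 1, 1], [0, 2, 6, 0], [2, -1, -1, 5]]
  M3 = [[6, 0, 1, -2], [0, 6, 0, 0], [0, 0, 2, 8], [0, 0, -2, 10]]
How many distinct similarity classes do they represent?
Characteristic polynomials: χ_{M1} = (x - 6)^4, χ_{M2} = (x - 6)^4, χ_{M3} = (x - 6)^4.

{M1, M2}: invariant factors x - 6, (x - 6)^3.

{M3}: invariant factors x - 6, x - 6, (x - 6)^2.

Matrices are similar if and only if their invariant-factor lists agree; the partition into similarity classes is {M1, M2}, {M3}.

2 classes: {M1, M2}, {M3}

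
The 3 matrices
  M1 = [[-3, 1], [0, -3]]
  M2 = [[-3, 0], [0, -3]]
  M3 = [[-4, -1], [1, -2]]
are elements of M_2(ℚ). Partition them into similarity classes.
2 classes: {M1, M3}, {M2}

Characteristic polynomials: χ_{M1} = (x + 3)^2, χ_{M2} = (x + 3)^2, χ_{M3} = (x + 3)^2.

{M1, M3}: invariant factors (x + 3)^2.

{M2}: invariant factors x + 3, x + 3.

Matrices are similar if and only if their invariant-factor lists agree; the partition into similarity classes is {M1, M3}, {M2}.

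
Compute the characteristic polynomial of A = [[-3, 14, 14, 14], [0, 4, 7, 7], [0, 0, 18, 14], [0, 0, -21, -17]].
xI - A = [[x + 3, -14, -14, -14], [0, x - 4, -7, -7], [0, 0, x - 18, -14], [0, 0, 21, x + 17]].

Expanding det(xI - A) along the first row:
det(xI - A) = + (x + 3)·det([[x - 4, -7, -7], [0, x - 18, -14], [0, 21, x + 17]]) - (-14)·det([[0, -7, -7], [0, x - 18, -14], [0, 21, x + 17]]) + (-14)·det([[0, x - 4, -7], [0, 0, -14], [0, 0, x + 17]]) - (-14)·det([[0, x - 4, -7], [0, 0, x - 18], [0, 0, 21]]).

Evaluating gives χ_A(x) = x^4 - 2x^3 - 23x^2 + 24x + 144 = (x - 4)^2(x + 3)^2.

χ_A(x) = (x - 4)^2(x + 3)^2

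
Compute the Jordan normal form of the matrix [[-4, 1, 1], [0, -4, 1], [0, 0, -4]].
The characteristic polynomial is det(xI - A) = (x + 4)^3, so the eigenvalues are -4 (algebraic multiplicity 3).

For λ = -4: rank(A + 4I) = 2, rank((A + 4I)^2) = 1, rank((A + 4I)^3) = 0. The eigenspace has dimension 3 - 2 = 1, so there is 1 Jordan block; the rank sequence gives block sizes [3].

Assembling the blocks gives the Jordan form J above.

J = [[-4, 1, 0], [0, -4, 1], [0, 0, -4]]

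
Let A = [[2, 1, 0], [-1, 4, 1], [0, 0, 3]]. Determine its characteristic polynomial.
χ_A(x) = (x - 3)^3

xI - A = [[x - 2, -1, 0], [1, x - 4, -1], [0, 0, x - 3]].

Expanding det(xI - A) along the first row:
det(xI - A) = + (x - 2)·det([[x - 4, -1], [0, x - 3]]) - (-1)·det([[1, -1], [0, x - 3]]) + (0)·det([[1, x - 4], [0, 0]]).

Evaluating gives χ_A(x) = x^3 - 9x^2 + 27x - 27 = (x - 3)^3.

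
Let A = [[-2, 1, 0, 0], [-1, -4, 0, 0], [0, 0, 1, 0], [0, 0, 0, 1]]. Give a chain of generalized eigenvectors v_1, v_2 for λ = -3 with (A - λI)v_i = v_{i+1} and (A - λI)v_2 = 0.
We seek v_1 ∈ ker((A + 3I)^2) \ ker(A + 3I), then set v_{i+1} = (A + 3I) v_i.

One such chain is v_1 = [[0, 1, 0, 0]]^T, v_2 = [[1, -1, 0, 0]]^T. Check: (A + 3I) v_2 = [[0, 0, 0, 0]]^T = 0.

v_1 = [[0, 1, 0, 0]]^T, v_2 = [[1, -1, 0, 0]]^T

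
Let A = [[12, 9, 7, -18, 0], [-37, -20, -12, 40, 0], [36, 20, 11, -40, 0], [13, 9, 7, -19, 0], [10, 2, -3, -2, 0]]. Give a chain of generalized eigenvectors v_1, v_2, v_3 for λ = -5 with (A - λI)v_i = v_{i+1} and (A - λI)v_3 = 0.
v_1 = [[0, -1, 1, 0, 1]]^T, v_2 = [[-2, 3, -4, -2, 0]]^T, v_3 = [[1, -3, 4, 1, 2]]^T

We seek v_1 ∈ ker((A + 5I)^3) \ ker((A + 5I)^2), then set v_{i+1} = (A + 5I) v_i.

One such chain is v_1 = [[0, -1, 1, 0, 1]]^T, v_2 = [[-2, 3, -4, -2, 0]]^T, v_3 = [[1, -3, 4, 1, 2]]^T. Check: (A + 5I) v_3 = [[0, 0, 0, 0, 0]]^T = 0.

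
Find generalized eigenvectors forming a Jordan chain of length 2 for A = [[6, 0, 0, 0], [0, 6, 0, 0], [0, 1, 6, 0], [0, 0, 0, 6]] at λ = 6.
We seek v_1 ∈ ker((A - 6I)^2) \ ker(A - 6I), then set v_{i+1} = (A - 6I) v_i.

One such chain is v_1 = [[0, 1, -1, 0]]^T, v_2 = [[0, 0, 1, 0]]^T. Check: (A - 6I) v_2 = [[0, 0, 0, 0]]^T = 0.

v_1 = [[0, 1, -1, 0]]^T, v_2 = [[0, 0, 1, 0]]^T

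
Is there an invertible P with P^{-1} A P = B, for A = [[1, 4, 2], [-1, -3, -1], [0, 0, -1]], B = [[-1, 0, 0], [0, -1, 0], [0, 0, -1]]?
No.

Both have characteristic polynomial (x + 1)^3, but the minimal polynomial of A is (x + 1)^2 while the minimal polynomial of B is x + 1. The minimal polynomial is a similarity invariant, so A and B are not similar.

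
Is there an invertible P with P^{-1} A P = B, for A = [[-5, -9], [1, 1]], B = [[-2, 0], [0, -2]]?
Both have characteristic polynomial (x + 2)^2, but the minimal polynomial of A is (x + 2)^2 while the minimal polynomial of B is x + 2. The minimal polynomial is a similarity invariant, so A and B are not similar.

No.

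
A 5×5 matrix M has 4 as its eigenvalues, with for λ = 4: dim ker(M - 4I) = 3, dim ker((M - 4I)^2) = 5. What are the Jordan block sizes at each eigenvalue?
Jordan blocks: (4, 2), (4, 2), (4, 1)

λ = 4: successive nullity increments [3, 2] count blocks of size ≥ k; block sizes are [2, 2, 1].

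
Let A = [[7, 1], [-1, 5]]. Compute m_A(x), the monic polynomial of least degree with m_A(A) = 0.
The characteristic polynomial factors as (x - 6)^2. The minimal polynomial is ∏(x - λ)^{k_λ} where k_λ is the size of the largest Jordan block at λ.

For λ = 6: rank(A - 6I) = 1, and the largest Jordan block has size 2 (the smallest k with rank((A - 6I)^k) = rank((A - 6I)^(k+1))).

So m_A(x) = (x - 6)^2.

m_A(x) = (x - 6)^2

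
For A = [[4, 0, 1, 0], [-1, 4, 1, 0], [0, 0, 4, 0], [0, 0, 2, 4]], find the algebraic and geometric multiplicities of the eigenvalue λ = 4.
algebraic multiplicity 4, geometric multiplicity 2

The characteristic polynomial is (x - 4)^4, so the factor x - 4 appears with exponent 4: the algebraic multiplicity is 4.

rank(A - 4I) = 2, so the eigenspace has dimension 4 - 2 = 2: the geometric multiplicity is 2.

Since 2 < 4, A is not diagonalizable.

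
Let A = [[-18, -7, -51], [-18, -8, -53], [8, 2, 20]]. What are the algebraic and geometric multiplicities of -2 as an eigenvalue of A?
The characteristic polynomial is (x + 2)^3, so the factor x + 2 appears with exponent 3: the algebraic multiplicity is 3.

rank(A + 2I) = 2, so the eigenspace has dimension 3 - 2 = 1: the geometric multiplicity is 1.

Since 1 < 3, A is not diagonalizable.

algebraic multiplicity 3, geometric multiplicity 1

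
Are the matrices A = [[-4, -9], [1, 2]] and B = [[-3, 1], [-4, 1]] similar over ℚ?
Yes.

Two matrices over a field are similar if and only if they have the same invariant factors.

Both A and B have characteristic polynomial (x + 1)^2 and minimal polynomial (x + 1)^2. Computing further, both have invariant factors (x + 1)^2. Hence A and B are similar.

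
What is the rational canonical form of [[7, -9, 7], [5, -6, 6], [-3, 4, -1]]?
R = [[0, 0, 5], [1, 0, 1], [0, 1, 0]]

The invariant factors of A (the non-unit diagonal entries of the Smith normal form of xI - A over ℚ[x]) are x^3 - x - 5, each dividing the next. The characteristic polynomial is their product, x^3 - x - 5.

The rational canonical form is the block-diagonal matrix of companion matrices C(f_i):
R = [[0, 0, 5], [1, 0, 1], [0, 1, 0]].

Note the characteristic polynomial does not split into linear factors over ℚ, so A has no Jordan form over ℚ; the rational canonical form exists over any field.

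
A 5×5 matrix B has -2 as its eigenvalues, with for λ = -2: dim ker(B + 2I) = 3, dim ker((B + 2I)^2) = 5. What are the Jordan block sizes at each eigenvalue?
λ = -2: successive nullity increments [3, 2] count blocks of size ≥ k; block sizes are [2, 2, 1].

Jordan blocks: (-2, 2), (-2, 2), (-2, 1)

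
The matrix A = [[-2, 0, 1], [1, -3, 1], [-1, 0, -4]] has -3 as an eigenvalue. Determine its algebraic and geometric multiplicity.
algebraic multiplicity 3, geometric multiplicity 2

The characteristic polynomial is (x + 3)^3, so the factor x + 3 appears with exponent 3: the algebraic multiplicity is 3.

rank(A + 3I) = 1, so the eigenspace has dimension 3 - 1 = 2: the geometric multiplicity is 2.

Since 2 < 3, A is not diagonalizable.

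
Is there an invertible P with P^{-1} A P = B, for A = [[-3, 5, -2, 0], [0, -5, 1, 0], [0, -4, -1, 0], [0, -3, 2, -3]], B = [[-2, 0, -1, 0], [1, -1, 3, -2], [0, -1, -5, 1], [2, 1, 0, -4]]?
Yes.

Two matrices over a field are similar if and only if they have the same invariant factors.

Both A and B have characteristic polynomial (x + 3)^4 and minimal polynomial (x + 3)^3. Computing further, both have invariant factors x + 3, (x + 3)^3. Hence A and B are similar.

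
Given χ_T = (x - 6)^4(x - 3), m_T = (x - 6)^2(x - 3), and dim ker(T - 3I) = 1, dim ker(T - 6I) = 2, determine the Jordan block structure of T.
λ = 3: algebraic multiplicity 1 (exponent in χ_T), largest block size 1 (exponent in m_T), 1 block (geometric multiplicity). This forces block sizes [1].
λ = 6: algebraic multiplicity 4 (exponent in χ_T), largest block size 2 (exponent in m_T), 2 blocks (geometric multiplicity). These force block sizes [2, 2].

Jordan blocks: (3, 1), (6, 2), (6, 2)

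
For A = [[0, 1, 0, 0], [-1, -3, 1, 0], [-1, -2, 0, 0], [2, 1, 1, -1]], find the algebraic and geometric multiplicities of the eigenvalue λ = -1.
algebraic multiplicity 4, geometric multiplicity 2

The characteristic polynomial is (x + 1)^4, so the factor x + 1 appears with exponent 4: the algebraic multiplicity is 4.

rank(A + I) = 2, so the eigenspace has dimension 4 - 2 = 2: the geometric multiplicity is 2.

Since 2 < 4, A is not diagonalizable.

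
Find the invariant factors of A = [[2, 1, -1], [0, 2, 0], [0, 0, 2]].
The Jordan structure of A has elementary divisors (x - 2)^2, (x - 2). Arranging the block sizes at each eigenvalue in decreasing order and taking row products gives the invariant factors.

Invariant factors (smallest first, each dividing the next): x - 2, (x - 2)^2.

Check: the last factor (x - 2)^2 is the minimal polynomial, and the product (x - 2)^3 is the characteristic polynomial.

x - 2, (x - 2)^2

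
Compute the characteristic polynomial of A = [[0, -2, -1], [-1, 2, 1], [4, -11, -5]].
xI - A = [[x, 2, 1], [1, x - 2, -1], [-4, 11, x + 5]].

Expanding det(xI - A) along the first row:
det(xI - A) = + (x)·det([[x - 2, -1], [11, x + 5]]) - (2)·det([[1, -1], [-4, x + 5]]) + (1)·det([[1, x - 2], [-4, 11]]).

Evaluating gives χ_A(x) = x^3 + 3x^2 + 3x + 1 = (x + 1)^3.

χ_A(x) = (x + 1)^3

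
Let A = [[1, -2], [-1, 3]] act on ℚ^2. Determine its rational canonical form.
R = [[0, -1], [1, 4]]

The invariant factors of A (the non-unit diagonal entries of the Smith normal form of xI - A over ℚ[x]) are x^2 - 4x + 1, each dividing the next. The characteristic polynomial is their product, x^2 - 4x + 1.

The rational canonical form is the block-diagonal matrix of companion matrices C(f_i):
R = [[0, -1], [1, 4]].

Note the characteristic polynomial does not split into linear factors over ℚ, so A has no Jordan form over ℚ; the rational canonical form exists over any field.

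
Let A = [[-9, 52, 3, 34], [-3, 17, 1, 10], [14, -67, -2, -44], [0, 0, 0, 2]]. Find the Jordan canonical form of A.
The characteristic polynomial is det(xI - A) = (x - 2)^4, so the eigenvalues are 2 (algebraic multiplicity 4).

For λ = 2: rank(A - 2I) = 2, rank((A - 2I)^2) = 1, rank((A - 2I)^3) = 0. The eigenspace has dimension 4 - 2 = 2, so there are 2 Jordan blocks; the rank sequence gives block sizes [3, 1].

Assembling the blocks gives the Jordan form J above.

J = [[2, 1, 0, 0], [0, 2, 1, 0], [0, 0, 2, 0], [0, 0, 0, 2]]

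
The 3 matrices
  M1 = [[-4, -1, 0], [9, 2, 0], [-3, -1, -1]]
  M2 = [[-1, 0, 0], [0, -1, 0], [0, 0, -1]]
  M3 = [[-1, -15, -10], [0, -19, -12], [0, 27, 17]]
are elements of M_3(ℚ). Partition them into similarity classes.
2 classes: {M1, M3}, {M2}

Characteristic polynomials: χ_{M1} = (x + 1)^3, χ_{M2} = (x + 1)^3, χ_{M3} = (x + 1)^3.

{M1, M3}: invariant factors x + 1, (x + 1)^2.

{M2}: invariant factors x + 1, x + 1, x + 1.

Matrices are similar if and only if their invariant-factor lists agree; the partition into similarity classes is {M1, M3}, {M2}.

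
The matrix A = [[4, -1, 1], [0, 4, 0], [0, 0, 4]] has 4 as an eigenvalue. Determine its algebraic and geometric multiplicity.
algebraic multiplicity 3, geometric multiplicity 2

The characteristic polynomial is (x - 4)^3, so the factor x - 4 appears with exponent 3: the algebraic multiplicity is 3.

rank(A - 4I) = 1, so the eigenspace has dimension 3 - 1 = 2: the geometric multiplicity is 2.

Since 2 < 3, A is not diagonalizable.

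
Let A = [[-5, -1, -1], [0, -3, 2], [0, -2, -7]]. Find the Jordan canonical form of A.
The characteristic polynomial is det(xI - A) = (x + 5)^3, so the eigenvalues are -5 (algebraic multiplicity 3).

For λ = -5: rank(A + 5I) = 1, rank((A + 5I)^2) = 0. The eigenspace has dimension 3 - 1 = 2, so there are 2 Jordan blocks; the rank sequence gives block sizes [2, 1].

Assembling the blocks gives the Jordan form J above.

J = [[-5, 1, 0], [0, -5, 0], [0, 0, -5]]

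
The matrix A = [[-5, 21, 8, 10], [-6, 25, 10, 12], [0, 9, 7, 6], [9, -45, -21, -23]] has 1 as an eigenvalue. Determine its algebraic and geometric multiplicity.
The characteristic polynomial is (x - 1)^4, so the factor x - 1 appears with exponent 4: the algebraic multiplicity is 4.

rank(A - I) = 2, so the eigenspace has dimension 4 - 2 = 2: the geometric multiplicity is 2.

Since 2 < 4, A is not diagonalizable.

algebraic multiplicity 4, geometric multiplicity 2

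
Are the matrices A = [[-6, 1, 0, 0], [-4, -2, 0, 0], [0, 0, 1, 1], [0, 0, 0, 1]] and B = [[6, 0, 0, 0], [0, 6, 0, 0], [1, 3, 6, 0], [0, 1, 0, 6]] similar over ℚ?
trace(A) = -6 but trace(B) = 24. The trace is a similarity invariant, so A and B are not similar.

No.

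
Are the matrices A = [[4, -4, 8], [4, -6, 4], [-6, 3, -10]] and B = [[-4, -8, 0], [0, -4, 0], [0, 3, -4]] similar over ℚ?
Yes.

Two matrices over a field are similar if and only if they have the same invariant factors.

Both A and B have characteristic polynomial (x + 4)^3 and minimal polynomial (x + 4)^2. Computing further, both have invariant factors x + 4, (x + 4)^2. Hence A and B are similar.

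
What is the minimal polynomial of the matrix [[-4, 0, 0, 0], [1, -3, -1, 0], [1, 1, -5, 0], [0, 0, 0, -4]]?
m_A(x) = (x + 4)^2

The characteristic polynomial factors as (x + 4)^4. The minimal polynomial is ∏(x - λ)^{k_λ} where k_λ is the size of the largest Jordan block at λ.

For λ = -4: rank(A + 4I) = 1, and the largest Jordan block has size 2 (the smallest k with rank((A + 4I)^k) = rank((A + 4I)^(k+1))).

So m_A(x) = (x + 4)^2.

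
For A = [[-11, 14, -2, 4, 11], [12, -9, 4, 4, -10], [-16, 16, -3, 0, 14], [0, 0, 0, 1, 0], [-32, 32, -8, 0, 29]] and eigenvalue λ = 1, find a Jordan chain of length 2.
v_1 = [[1, 0, 0, 0, 1]]^T, v_2 = [[-1, 2, -2, 0, -4]]^T

We seek v_1 ∈ ker((A - I)^2) \ ker(A - I), then set v_{i+1} = (A - I) v_i.

One such chain is v_1 = [[1, 0, 0, 0, 1]]^T, v_2 = [[-1, 2, -2, 0, -4]]^T. Check: (A - I) v_2 = [[0, 0, 0, 0, 0]]^T = 0.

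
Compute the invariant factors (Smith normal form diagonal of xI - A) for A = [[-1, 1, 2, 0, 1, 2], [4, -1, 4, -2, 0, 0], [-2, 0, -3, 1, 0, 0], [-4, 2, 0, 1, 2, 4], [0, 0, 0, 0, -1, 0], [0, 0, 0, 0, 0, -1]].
The Jordan structure of A has elementary divisors (x + 1)^2, (x + 1)^2, (x + 1), (x + 1). Arranging the block sizes at each eigenvalue in decreasing order and taking row products gives the invariant factors.

Invariant factors (smallest first, each dividing the next): x + 1, x + 1, (x + 1)^2, (x + 1)^2.

Check: the last factor (x + 1)^2 is the minimal polynomial, and the product (x + 1)^6 is the characteristic polynomial.

x + 1, x + 1, (x + 1)^2, (x + 1)^2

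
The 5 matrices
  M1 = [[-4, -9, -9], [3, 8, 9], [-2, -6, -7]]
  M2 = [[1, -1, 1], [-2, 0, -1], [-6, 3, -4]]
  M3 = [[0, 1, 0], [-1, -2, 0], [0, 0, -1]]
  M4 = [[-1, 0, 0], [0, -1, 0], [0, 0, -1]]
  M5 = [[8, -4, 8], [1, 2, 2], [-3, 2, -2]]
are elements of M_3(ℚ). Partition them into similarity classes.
Characteristic polynomials: χ_{M1} = (x + 1)^3, χ_{M2} = (x + 1)^3, χ_{M3} = (x + 1)^3, χ_{M4} = (x + 1)^3, χ_{M5} = (x - 4)(x - 2)^2.

{M1, M2, M3}: invariant factors x + 1, (x + 1)^2.

{M4}: invariant factors x + 1, x + 1, x + 1.

{M5}: invariant factors (x - 4)(x - 2)^2.

Matrices are similar if and only if their invariant-factor lists agree; the partition into similarity classes is {M1, M2, M3}, {M4}, {M5}.

3 classes: {M1, M2, M3}, {M4}, {M5}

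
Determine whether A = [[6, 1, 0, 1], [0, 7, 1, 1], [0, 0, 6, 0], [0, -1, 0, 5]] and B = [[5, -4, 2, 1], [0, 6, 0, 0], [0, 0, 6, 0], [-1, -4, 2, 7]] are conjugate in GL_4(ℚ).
No.

Both have characteristic polynomial (x - 6)^4, but the minimal polynomial of A is (x - 6)^3 while the minimal polynomial of B is (x - 6)^2. The minimal polynomial is a similarity invariant, so A and B are not similar.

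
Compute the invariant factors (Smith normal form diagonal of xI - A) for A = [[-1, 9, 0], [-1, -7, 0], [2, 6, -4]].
x + 4, (x + 4)^2

The Jordan structure of A has elementary divisors (x + 4)^2, (x + 4). Arranging the block sizes at each eigenvalue in decreasing order and taking row products gives the invariant factors.

Invariant factors (smallest first, each dividing the next): x + 4, (x + 4)^2.

Check: the last factor (x + 4)^2 is the minimal polynomial, and the product (x + 4)^3 is the characteristic polynomial.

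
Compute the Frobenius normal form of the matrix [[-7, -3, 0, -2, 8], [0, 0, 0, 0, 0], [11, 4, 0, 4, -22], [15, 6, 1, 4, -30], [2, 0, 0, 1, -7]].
The invariant factors of A (the non-unit diagonal entries of the Smith normal form of xI - A over ℚ[x]) are x + 3, x^2(x + 3)(x + 4), each dividing the next. The characteristic polynomial is their product, x^2(x + 3)^2(x + 4).

The rational canonical form is the block-diagonal matrix of companion matrices C(f_i):
R = [[-3, 0, 0, 0, 0], [0, 0, 0, 0, 0], [0, 1, 0, 0, 0], [0, 0, 1, 0, -12], [0, 0, 0, 1, -7]].

R = [[-3, 0, 0, 0, 0], [0, 0, 0, 0, 0], [0, 1, 0, 0, 0], [0, 0, 1, 0, -12], [0, 0, 0, 1, -7]]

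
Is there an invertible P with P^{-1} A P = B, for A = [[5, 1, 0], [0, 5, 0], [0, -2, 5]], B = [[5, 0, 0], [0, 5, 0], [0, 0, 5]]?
No.

Both have characteristic polynomial (x - 5)^3, but the minimal polynomial of A is (x - 5)^2 while the minimal polynomial of B is x - 5. The minimal polynomial is a similarity invariant, so A and B are not similar.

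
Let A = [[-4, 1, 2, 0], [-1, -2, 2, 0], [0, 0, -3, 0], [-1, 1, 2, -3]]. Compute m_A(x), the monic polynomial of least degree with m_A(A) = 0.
m_A(x) = (x + 3)^2

The characteristic polynomial factors as (x + 3)^4. The minimal polynomial is ∏(x - λ)^{k_λ} where k_λ is the size of the largest Jordan block at λ.

For λ = -3: rank(A + 3I) = 1, and the largest Jordan block has size 2 (the smallest k with rank((A + 3I)^k) = rank((A + 3I)^(k+1))).

So m_A(x) = (x + 3)^2.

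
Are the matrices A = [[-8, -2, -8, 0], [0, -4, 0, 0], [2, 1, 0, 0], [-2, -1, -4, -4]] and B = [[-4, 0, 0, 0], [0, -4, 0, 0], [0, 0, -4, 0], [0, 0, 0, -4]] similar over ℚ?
Both have characteristic polynomial (x + 4)^4, but the minimal polynomial of A is (x + 4)^2 while the minimal polynomial of B is x + 4. The minimal polynomial is a similarity invariant, so A and B are not similar.

No.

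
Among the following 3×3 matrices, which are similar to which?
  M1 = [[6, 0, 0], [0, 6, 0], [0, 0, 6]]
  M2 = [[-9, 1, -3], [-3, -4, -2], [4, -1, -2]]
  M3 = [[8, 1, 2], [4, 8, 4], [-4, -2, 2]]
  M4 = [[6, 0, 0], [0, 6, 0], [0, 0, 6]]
3 classes: {M1, M4}, {M2}, {M3}

Characteristic polynomials: χ_{M1} = (x - 6)^3, χ_{M2} = (x + 5)^3, χ_{M3} = (x - 6)^3, χ_{M4} = (x - 6)^3.

{M1, M4}: invariant factors x - 6, x - 6, x - 6.

{M2}: invariant factors (x + 5)^3.

{M3}: invariant factors x - 6, (x - 6)^2.

Matrices are similar if and only if their invariant-factor lists agree; the partition into similarity classes is {M1, M4}, {M2}, {M3}.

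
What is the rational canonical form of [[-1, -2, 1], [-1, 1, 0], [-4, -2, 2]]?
The invariant factors of A (the non-unit diagonal entries of the Smith normal form of xI - A over ℚ[x]) are x(x - 1)^2, each dividing the next. The characteristic polynomial is their product, x(x - 1)^2.

The rational canonical form is the block-diagonal matrix of companion matrices C(f_i):
R = [[0, 0, 0], [1, 0, -1], [0, 1, 2]].

R = [[0, 0, 0], [1, 0, -1], [0, 1, 2]]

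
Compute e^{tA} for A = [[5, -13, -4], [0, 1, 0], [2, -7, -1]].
A has Jordan form J = [[1, 1, 0], [0, 1, 0], [0, 0, 3]] with A = PJP^{-1}, so e^{tA} = P e^{tJ} P^{-1}.

For a Jordan block J_k(λ), e^{tJ_k(λ)} = e^{λt} · (I + tN + t^2 N^2/2! + ... + t^{k-1} N^{k-1}/(k-1)!) where N is the nilpotent superdiagonal part.

Assembling the blocks and conjugating back gives the entries of e^{tA} as shown above.

e^{tA} = [[2*e^{3*t} - e^{t}, (-t - 6*e^{2*t} + 6)*e^{t}, 2*(1 - e^{2*t})*e^{t}], [0, e^{t}, 0], [e^{3*t} - e^{t}, (-t - 3*e^{2*t} + 3)*e^{t}, (2 - e^{2*t})*e^{t}]]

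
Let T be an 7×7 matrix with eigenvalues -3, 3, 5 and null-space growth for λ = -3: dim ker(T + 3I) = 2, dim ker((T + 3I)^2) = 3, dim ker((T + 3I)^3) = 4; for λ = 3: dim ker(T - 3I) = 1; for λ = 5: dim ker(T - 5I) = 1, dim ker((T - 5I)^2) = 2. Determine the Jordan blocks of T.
Jordan blocks: (-3, 3), (-3, 1), (3, 1), (5, 2)

λ = -3: successive nullity increments [2, 1, 1] count blocks of size ≥ k; block sizes are [3, 1].
λ = 3: successive nullity increments [1] count blocks of size ≥ k; block sizes are [1].
λ = 5: successive nullity increments [1, 1] count blocks of size ≥ k; block sizes are [2].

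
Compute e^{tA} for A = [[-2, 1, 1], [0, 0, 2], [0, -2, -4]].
A has Jordan form J = [[-2, 1, 0], [0, -2, 0], [0, 0, -2]] with A = PJP^{-1}, so e^{tA} = P e^{tJ} P^{-1}.

For a Jordan block J_k(λ), e^{tJ_k(λ)} = e^{λt} · (I + tN + t^2 N^2/2! + ... + t^{k-1} N^{k-1}/(k-1)!) where N is the nilpotent superdiagonal part.

Assembling the blocks and conjugating back gives the entries of e^{tA} as shown above.

e^{tA} = [[e^{-2*t}, t*e^{-2*t}, t*e^{-2*t}], [0, (2*t + 1)*e^{-2*t}, 2*t*e^{-2*t}], [0, -2*t*e^{-2*t}, (1 - 2*t)*e^{-2*t}]]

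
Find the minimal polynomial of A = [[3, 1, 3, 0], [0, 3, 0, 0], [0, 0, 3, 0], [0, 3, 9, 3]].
m_A(x) = (x - 3)^2

The characteristic polynomial factors as (x - 3)^4. The minimal polynomial is ∏(x - λ)^{k_λ} where k_λ is the size of the largest Jordan block at λ.

For λ = 3: rank(A - 3I) = 1, and the largest Jordan block has size 2 (the smallest k with rank((A - 3I)^k) = rank((A - 3I)^(k+1))).

So m_A(x) = (x - 3)^2.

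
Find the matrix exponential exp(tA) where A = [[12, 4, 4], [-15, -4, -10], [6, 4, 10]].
A has Jordan form J = [[6, 1, 0], [0, 6, 0], [0, 0, 6]] with A = PJP^{-1}, so e^{tA} = P e^{tJ} P^{-1}.

For a Jordan block J_k(λ), e^{tJ_k(λ)} = e^{λt} · (I + tN + t^2 N^2/2! + ... + t^{k-1} N^{k-1}/(k-1)!) where N is the nilpotent superdiagonal part.

Assembling the blocks and conjugating back gives the entries of e^{tA} as shown above.

e^{tA} = [[(6*t + 1)*e^{6*t}, 4*t*e^{6*t}, 4*t*e^{6*t}], [-15*t*e^{6*t}, (1 - 10*t)*e^{6*t}, -10*t*e^{6*t}], [6*t*e^{6*t}, 4*t*e^{6*t}, (4*t + 1)*e^{6*t}]]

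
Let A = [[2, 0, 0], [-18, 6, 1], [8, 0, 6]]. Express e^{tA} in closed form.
e^{tA} = [[e^{2*t}, 0, 0], [(2*t*e^{4*t} - 5*e^{4*t} + 5)*e^{2*t}, e^{6*t}, t*e^{6*t}], [2*(e^{4*t} - 1)*e^{2*t}, 0, e^{6*t}]]

A has Jordan form J = [[2, 0, 0], [0, 6, 1], [0, 0, 6]] with A = PJP^{-1}, so e^{tA} = P e^{tJ} P^{-1}.

For a Jordan block J_k(λ), e^{tJ_k(λ)} = e^{λt} · (I + tN + t^2 N^2/2! + ... + t^{k-1} N^{k-1}/(k-1)!) where N is the nilpotent superdiagonal part.

Assembling the blocks and conjugating back gives the entries of e^{tA} as shown above.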